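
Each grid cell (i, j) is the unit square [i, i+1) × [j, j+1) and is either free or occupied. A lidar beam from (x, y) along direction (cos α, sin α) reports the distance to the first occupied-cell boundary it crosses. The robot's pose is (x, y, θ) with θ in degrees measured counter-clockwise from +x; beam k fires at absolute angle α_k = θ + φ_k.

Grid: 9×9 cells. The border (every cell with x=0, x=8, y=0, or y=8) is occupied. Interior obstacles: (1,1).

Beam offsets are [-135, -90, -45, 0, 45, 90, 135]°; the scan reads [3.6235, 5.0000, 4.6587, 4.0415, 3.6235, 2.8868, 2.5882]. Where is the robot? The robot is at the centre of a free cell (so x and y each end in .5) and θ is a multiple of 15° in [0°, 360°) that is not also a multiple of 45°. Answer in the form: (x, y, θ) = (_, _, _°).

(x, y, θ) = (4.5, 5.5, 330°)

Enumerate (i+0.5, j+0.5, θ) over the 48 free cells and 16 admissible headings. For each, cast all 7 beams and compare to the given ranges.
  (6.5, 1.5, 285°): beam 1 = 6.3509 ≠ 3.6235 ✗
  (2.5, 3.5, 150°): beam 1 = 5.6940 ≠ 3.6235 ✗
  (2.5, 1.5, 255°): beam 1 = 3.0000 ≠ 3.6235 ✗
  (5.5, 4.5, 300°): beam 1 = 4.6587 ≠ 3.6235 ✗
  …
  (4.5, 5.5, 330°): r_1=3.6235, r_2=5.0000, r_3=4.6587, r_4=4.0415, r_5=3.6235, r_6=2.8868, r_7=2.5882 — all match ✓
No second candidate reproduces the full scan.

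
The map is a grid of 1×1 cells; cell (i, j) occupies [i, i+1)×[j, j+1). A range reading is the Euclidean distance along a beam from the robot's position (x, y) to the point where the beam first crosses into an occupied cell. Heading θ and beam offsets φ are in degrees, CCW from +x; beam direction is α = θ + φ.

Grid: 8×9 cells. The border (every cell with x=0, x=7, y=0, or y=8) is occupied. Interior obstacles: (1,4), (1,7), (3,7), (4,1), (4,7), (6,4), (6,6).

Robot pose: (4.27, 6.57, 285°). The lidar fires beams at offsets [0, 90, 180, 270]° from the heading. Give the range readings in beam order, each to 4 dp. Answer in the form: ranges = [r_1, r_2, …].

beam 1: φ=0°, α=285°
  cosα=0.2588 sinα=-0.9659 | (4,6) | tMaxX 2.8205 tMaxY 0.5901 | tΔX 3.8637 tΔY 1.0353
    t=0.5901 [y] (4,5)
    t=1.6254 [y] (4,4)
    t=2.6607 [y] (4,3)
    t=2.8205 [x] (5,3)
    t=3.6959 [y] (5,2)
    t=4.7312 [y] (5,1)
    t=5.7665 [y] (5,0) — stop
  → r_1 = 5.7665
beam 2: φ=90°, α=15°
  cosα=0.9659 sinα=0.2588 | (4,6) | tMaxX 0.7558 tMaxY 1.6614 | tΔX 1.0353 tΔY 3.8637
    t=0.7558 [x] (5,6)
    t=1.6614 [y] (5,7)
    t=1.7910 [x] (6,7)
    t=2.8263 [x] (7,7) — stop
  → r_2 = 2.8263
beam 3: φ=180°, α=105°
  cosα=-0.2588 sinα=0.9659 | (4,6) | tMaxX 1.0432 tMaxY 0.4452 | tΔX 3.8637 tΔY 1.0353
    t=0.4452 [y] (4,7) — stop
  → r_3 = 0.4452
beam 4: φ=270°, α=195°
  cosα=-0.9659 sinα=-0.2588 | (4,6) | tMaxX 0.2795 tMaxY 2.2023 | tΔX 1.0353 tΔY 3.8637
    t=0.2795 [x] (3,6)
    t=1.3148 [x] (2,6)
    t=2.2023 [y] (2,5)
    t=2.3501 [x] (1,5)
    t=3.3854 [x] (0,5) — stop
  → r_4 = 3.3854

ranges = [5.7665, 2.8263, 0.4452, 3.3854]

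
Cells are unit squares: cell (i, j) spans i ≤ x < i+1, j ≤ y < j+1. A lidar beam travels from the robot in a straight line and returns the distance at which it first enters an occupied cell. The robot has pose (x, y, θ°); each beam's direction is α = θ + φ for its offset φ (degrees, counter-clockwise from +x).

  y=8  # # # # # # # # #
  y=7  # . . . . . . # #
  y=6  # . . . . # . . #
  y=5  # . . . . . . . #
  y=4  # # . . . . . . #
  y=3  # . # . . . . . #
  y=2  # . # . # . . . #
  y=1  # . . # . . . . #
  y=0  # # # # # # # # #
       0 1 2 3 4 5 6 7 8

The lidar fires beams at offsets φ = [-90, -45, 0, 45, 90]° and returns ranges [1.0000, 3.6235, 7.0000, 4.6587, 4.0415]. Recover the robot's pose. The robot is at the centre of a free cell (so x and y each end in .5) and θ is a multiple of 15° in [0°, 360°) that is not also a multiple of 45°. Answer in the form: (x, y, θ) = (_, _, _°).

The pose lattice has 42·16 = 672 candidates. Test each by forward raycasting.
  (6.5, 2.5, 285°): beam 1 = 1.5529 ≠ 1.0000 ✗
  (4.5, 1.5, 300°): beam 1 = 0.5774 ≠ 1.0000 ✗
  (2.5, 6.5, 15°): beam 1 = 4.6587 ≠ 1.0000 ✗
  …
  (7.5, 4.5, 150°): r_1=1.0000, r_2=3.6235, r_3=7.0000, r_4=4.6587, r_5=4.0415 — all match ✓
No second candidate reproduces the full scan.

(x, y, θ) = (7.5, 4.5, 150°)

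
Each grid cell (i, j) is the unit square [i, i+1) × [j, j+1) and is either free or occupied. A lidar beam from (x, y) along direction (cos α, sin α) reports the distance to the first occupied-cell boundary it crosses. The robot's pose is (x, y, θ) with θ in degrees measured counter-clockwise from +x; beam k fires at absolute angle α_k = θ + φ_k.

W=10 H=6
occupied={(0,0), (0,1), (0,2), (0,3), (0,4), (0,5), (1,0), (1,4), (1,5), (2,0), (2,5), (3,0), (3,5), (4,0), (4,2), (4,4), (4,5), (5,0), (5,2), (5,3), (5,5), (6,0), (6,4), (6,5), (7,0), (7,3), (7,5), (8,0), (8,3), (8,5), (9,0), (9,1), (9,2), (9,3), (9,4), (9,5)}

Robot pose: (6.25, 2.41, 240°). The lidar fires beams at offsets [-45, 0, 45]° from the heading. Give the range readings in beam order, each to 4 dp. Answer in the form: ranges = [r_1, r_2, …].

beam 1: φ=-45°, α=195°
  direction (-0.9659, -0.2588); cell (6,2); t to first gridline: x 0.2588, y 1.5841 (then +1.0353 / +3.8637)
    (5,2) via x @ 0.2588  # hit
  → r_1 = 0.2588
beam 2: φ=0°, α=240°
  direction (-0.5000, -0.8660); cell (6,2); t to first gridline: x 0.5000, y 0.4734 (then +2.0000 / +1.1547)
    (6,1) via y @ 0.4734
    (5,1) via x @ 0.5000
    (5,0) via y @ 1.6281  # hit
  → r_2 = 1.6281
beam 3: φ=45°, α=285°
  direction (0.2588, -0.9659); cell (6,2); t to first gridline: x 2.8978, y 0.4245 (then +3.8637 / +1.0353)
    (6,1) via y @ 0.4245
    (6,0) via y @ 1.4597  # hit
  → r_3 = 1.4597

ranges = [0.2588, 1.6281, 1.4597]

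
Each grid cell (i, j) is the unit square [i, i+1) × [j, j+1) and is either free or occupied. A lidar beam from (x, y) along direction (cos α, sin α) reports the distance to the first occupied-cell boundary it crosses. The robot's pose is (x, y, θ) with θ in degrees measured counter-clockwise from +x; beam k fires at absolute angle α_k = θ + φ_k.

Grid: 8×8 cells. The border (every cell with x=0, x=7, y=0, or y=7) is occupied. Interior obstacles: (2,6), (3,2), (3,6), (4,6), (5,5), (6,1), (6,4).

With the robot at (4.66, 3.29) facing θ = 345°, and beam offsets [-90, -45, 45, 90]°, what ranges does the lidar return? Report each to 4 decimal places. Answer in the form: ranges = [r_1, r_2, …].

beam 1: φ=-90°, α=255°
  d=(-0.2588,-0.9659)  start (4,3)  tX=2.5500 tY=0.3002  stride 1/|dx|=3.8637 1/|dy|=1.0353
    cross y-line → (4,2), t=0.3002
    cross y-line → (4,1), t=1.3355
    cross y-line → (4,0), t=2.3708 (wall)
  → r_1 = 2.3708
beam 2: φ=-45°, α=300°
  d=(0.5000,-0.8660)  start (4,3)  tX=0.6800 tY=0.3349  stride 1/|dx|=2.0000 1/|dy|=1.1547
    cross y-line → (4,2), t=0.3349
    cross x-line → (5,2), t=0.6800
    cross y-line → (5,1), t=1.4896
    cross y-line → (5,0), t=2.6443 (wall)
  → r_2 = 2.6443
beam 3: φ=45°, α=30°
  d=(0.8660,0.5000)  start (4,3)  tX=0.3926 tY=1.4200  stride 1/|dx|=1.1547 1/|dy|=2.0000
    cross x-line → (5,3), t=0.3926
    cross y-line → (5,4), t=1.4200
    cross x-line → (6,4), t=1.5473 (wall)
  → r_3 = 1.5473
beam 4: φ=90°, α=75°
  d=(0.2588,0.9659)  start (4,3)  tX=1.3137 tY=0.7350  stride 1/|dx|=3.8637 1/|dy|=1.0353
    cross y-line → (4,4), t=0.7350
    cross x-line → (5,4), t=1.3137
    cross y-line → (5,5), t=1.7703 (wall)
  → r_4 = 1.7703

ranges = [2.3708, 2.6443, 1.5473, 1.7703]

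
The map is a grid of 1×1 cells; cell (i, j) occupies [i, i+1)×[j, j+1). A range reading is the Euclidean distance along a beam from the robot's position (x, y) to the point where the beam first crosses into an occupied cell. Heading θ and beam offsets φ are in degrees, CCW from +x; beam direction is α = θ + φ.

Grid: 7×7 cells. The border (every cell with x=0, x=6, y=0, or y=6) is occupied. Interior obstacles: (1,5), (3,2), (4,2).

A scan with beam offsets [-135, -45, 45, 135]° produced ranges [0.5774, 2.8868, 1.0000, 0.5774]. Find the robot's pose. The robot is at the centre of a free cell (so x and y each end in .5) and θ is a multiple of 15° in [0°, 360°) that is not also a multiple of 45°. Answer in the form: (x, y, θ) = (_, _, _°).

The pose lattice has 22·16 = 352 candidates. Test each by forward raycasting.
  (1.5, 4.5, 120°): beam 1 = 4.6587 ≠ 0.5774 ✗
  (2.5, 1.5, 15°): beam 2 = 1.0000 ≠ 2.8868 ✗
  (2.5, 3.5, 330°): beam 1 = 1.5529 ≠ 0.5774 ✗
  …
  (2.5, 5.5, 345°): r_1=0.5774, r_2=2.8868, r_3=1.0000, r_4=0.5774 — all match ✓
No second candidate reproduces the full scan.

(x, y, θ) = (2.5, 5.5, 345°)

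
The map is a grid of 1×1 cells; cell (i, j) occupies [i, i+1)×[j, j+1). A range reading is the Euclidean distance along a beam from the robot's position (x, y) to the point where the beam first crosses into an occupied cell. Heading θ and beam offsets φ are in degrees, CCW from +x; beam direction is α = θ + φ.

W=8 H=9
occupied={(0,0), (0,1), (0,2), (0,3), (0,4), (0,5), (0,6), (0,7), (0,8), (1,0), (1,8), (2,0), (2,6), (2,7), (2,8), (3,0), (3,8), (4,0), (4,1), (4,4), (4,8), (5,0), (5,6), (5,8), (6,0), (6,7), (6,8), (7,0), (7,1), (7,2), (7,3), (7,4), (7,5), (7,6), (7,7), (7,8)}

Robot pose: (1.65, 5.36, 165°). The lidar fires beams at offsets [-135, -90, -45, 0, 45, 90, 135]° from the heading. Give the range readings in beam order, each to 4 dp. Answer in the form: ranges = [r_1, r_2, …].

ranges = [1.2800, 1.3523, 1.3000, 0.6729, 0.7506, 2.5114, 4.7000]

beam 1: φ=-135°, α=30°
  dir = (cos 30°, sin 30°) = (0.8660, 0.5000); from cell (1,5)
  next x-line at t=0.4041, next y-line at t=1.2800; Δt_x=1.1547, Δt_y=2.0000
    x: enter (2,5) at t=0.4041
    y: enter (2,6) at t=1.2800 ← occupied
  → r_1 = 1.2800
beam 2: φ=-90°, α=75°
  dir = (cos 75°, sin 75°) = (0.2588, 0.9659); from cell (1,5)
  next x-line at t=1.3523, next y-line at t=0.6626; Δt_x=3.8637, Δt_y=1.0353
    y: enter (1,6) at t=0.6626
    x: enter (2,6) at t=1.3523 ← occupied
  → r_2 = 1.3523
beam 3: φ=-45°, α=120°
  dir = (cos 120°, sin 120°) = (-0.5000, 0.8660); from cell (1,5)
  next x-line at t=1.3000, next y-line at t=0.7390; Δt_x=2.0000, Δt_y=1.1547
    y: enter (1,6) at t=0.7390
    x: enter (0,6) at t=1.3000 ← occupied
  → r_3 = 1.3000
beam 4: φ=0°, α=165°
  dir = (cos 165°, sin 165°) = (-0.9659, 0.2588); from cell (1,5)
  next x-line at t=0.6729, next y-line at t=2.4728; Δt_x=1.0353, Δt_y=3.8637
    x: enter (0,5) at t=0.6729 ← occupied
  → r_4 = 0.6729
beam 5: φ=45°, α=210°
  dir = (cos 210°, sin 210°) = (-0.8660, -0.5000); from cell (1,5)
  next x-line at t=0.7506, next y-line at t=0.7200; Δt_x=1.1547, Δt_y=2.0000
    y: enter (1,4) at t=0.7200
    x: enter (0,4) at t=0.7506 ← occupied
  → r_5 = 0.7506
beam 6: φ=90°, α=255°
  dir = (cos 255°, sin 255°) = (-0.2588, -0.9659); from cell (1,5)
  next x-line at t=2.5114, next y-line at t=0.3727; Δt_x=3.8637, Δt_y=1.0353
    y: enter (1,4) at t=0.3727
    y: enter (1,3) at t=1.4080
    y: enter (1,2) at t=2.4433
    x: enter (0,2) at t=2.5114 ← occupied
  → r_6 = 2.5114
beam 7: φ=135°, α=300°
  dir = (cos 300°, sin 300°) = (0.5000, -0.8660); from cell (1,5)
  next x-line at t=0.7000, next y-line at t=0.4157; Δt_x=2.0000, Δt_y=1.1547
    y: enter (1,4) at t=0.4157
    x: enter (2,4) at t=0.7000
    y: enter (2,3) at t=1.5704
    x: enter (3,3) at t=2.7000
    y: enter (3,2) at t=2.7251
    y: enter (3,1) at t=3.8798
    x: enter (4,1) at t=4.7000 ← occupied
  → r_7 = 4.7000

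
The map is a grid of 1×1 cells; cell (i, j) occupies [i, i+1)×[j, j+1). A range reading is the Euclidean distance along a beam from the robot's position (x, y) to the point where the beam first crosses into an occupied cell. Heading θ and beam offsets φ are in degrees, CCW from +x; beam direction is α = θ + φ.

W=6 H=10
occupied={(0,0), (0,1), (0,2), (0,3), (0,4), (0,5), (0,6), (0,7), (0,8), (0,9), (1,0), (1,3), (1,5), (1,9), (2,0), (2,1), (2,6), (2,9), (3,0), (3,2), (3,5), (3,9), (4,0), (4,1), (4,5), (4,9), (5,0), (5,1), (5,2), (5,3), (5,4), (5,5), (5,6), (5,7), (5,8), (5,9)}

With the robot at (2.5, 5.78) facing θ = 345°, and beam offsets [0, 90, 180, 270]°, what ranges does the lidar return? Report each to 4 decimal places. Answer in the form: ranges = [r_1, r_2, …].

beam 1: φ=0°, α=345°
  direction (0.9659, -0.2588); cell (2,5); t to first gridline: x 0.5176, y 3.0137 (then +1.0353 / +3.8637)
    (3,5) via x @ 0.5176  # hit
  → r_1 = 0.5176
beam 2: φ=90°, α=75°
  direction (0.2588, 0.9659); cell (2,5); t to first gridline: x 1.9319, y 0.2278 (then +3.8637 / +1.0353)
    (2,6) via y @ 0.2278  # hit
  → r_2 = 0.2278
beam 3: φ=180°, α=165°
  direction (-0.9659, 0.2588); cell (2,5); t to first gridline: x 0.5176, y 0.8500 (then +1.0353 / +3.8637)
    (1,5) via x @ 0.5176  # hit
  → r_3 = 0.5176
beam 4: φ=270°, α=255°
  direction (-0.2588, -0.9659); cell (2,5); t to first gridline: x 1.9319, y 0.8075 (then +3.8637 / +1.0353)
    (2,4) via y @ 0.8075
    (2,3) via y @ 1.8428
    (1,3) via x @ 1.9319  # hit
  → r_4 = 1.9319

ranges = [0.5176, 0.2278, 0.5176, 1.9319]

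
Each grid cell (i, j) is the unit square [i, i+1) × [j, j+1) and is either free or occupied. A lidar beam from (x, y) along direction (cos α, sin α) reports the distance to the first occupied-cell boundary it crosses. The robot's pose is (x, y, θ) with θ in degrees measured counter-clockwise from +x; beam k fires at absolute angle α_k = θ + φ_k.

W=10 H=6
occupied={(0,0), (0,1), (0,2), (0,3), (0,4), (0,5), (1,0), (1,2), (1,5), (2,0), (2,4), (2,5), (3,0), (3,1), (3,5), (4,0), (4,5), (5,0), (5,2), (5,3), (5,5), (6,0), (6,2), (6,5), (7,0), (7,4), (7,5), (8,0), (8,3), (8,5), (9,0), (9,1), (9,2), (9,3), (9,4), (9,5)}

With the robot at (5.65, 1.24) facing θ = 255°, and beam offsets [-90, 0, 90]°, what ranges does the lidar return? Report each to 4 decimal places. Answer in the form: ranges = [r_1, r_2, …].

beam 1: φ=-90°, α=165°
  cosα=-0.9659 sinα=0.2588 | (5,1) | tMaxX 0.6729 tMaxY 2.9364 | tΔX 1.0353 tΔY 3.8637
    t=0.6729 [x] (4,1)
    t=1.7082 [x] (3,1) — stop
  → r_1 = 1.7082
beam 2: φ=0°, α=255°
  cosα=-0.2588 sinα=-0.9659 | (5,1) | tMaxX 2.5114 tMaxY 0.2485 | tΔX 3.8637 tΔY 1.0353
    t=0.2485 [y] (5,0) — stop
  → r_2 = 0.2485
beam 3: φ=90°, α=345°
  cosα=0.9659 sinα=-0.2588 | (5,1) | tMaxX 0.3623 tMaxY 0.9273 | tΔX 1.0353 tΔY 3.8637
    t=0.3623 [x] (6,1)
    t=0.9273 [y] (6,0) — stop
  → r_3 = 0.9273

ranges = [1.7082, 0.2485, 0.9273]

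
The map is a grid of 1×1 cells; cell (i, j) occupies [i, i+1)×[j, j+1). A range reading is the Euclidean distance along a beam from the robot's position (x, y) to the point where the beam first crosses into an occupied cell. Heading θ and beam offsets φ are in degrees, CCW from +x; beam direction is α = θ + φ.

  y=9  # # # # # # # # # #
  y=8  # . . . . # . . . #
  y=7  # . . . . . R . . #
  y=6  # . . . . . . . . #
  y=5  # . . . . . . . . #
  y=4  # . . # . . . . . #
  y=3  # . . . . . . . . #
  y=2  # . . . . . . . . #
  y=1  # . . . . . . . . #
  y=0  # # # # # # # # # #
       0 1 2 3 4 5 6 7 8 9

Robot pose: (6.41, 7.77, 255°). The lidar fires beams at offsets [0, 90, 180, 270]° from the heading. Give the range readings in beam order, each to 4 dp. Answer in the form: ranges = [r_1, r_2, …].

beam 1: φ=0°, α=255°
  dir = (cos 255°, sin 255°) = (-0.2588, -0.9659); from cell (6,7)
  next x-line at t=1.5841, next y-line at t=0.7972; Δt_x=3.8637, Δt_y=1.0353
    y: enter (6,6) at t=0.7972
    x: enter (5,6) at t=1.5841
    y: enter (5,5) at t=1.8324
    y: enter (5,4) at t=2.8677
    y: enter (5,3) at t=3.9030
    y: enter (5,2) at t=4.9383
    x: enter (4,2) at t=5.4478
    y: enter (4,1) at t=5.9735
    y: enter (4,0) at t=7.0088 ← occupied
  → r_1 = 7.0088
beam 2: φ=90°, α=345°
  dir = (cos 345°, sin 345°) = (0.9659, -0.2588); from cell (6,7)
  next x-line at t=0.6108, next y-line at t=2.9751; Δt_x=1.0353, Δt_y=3.8637
    x: enter (7,7) at t=0.6108
    x: enter (8,7) at t=1.6461
    x: enter (9,7) at t=2.6814 ← occupied
  → r_2 = 2.6814
beam 3: φ=180°, α=75°
  dir = (cos 75°, sin 75°) = (0.2588, 0.9659); from cell (6,7)
  next x-line at t=2.2796, next y-line at t=0.2381; Δt_x=3.8637, Δt_y=1.0353
    y: enter (6,8) at t=0.2381
    y: enter (6,9) at t=1.2734 ← occupied
  → r_3 = 1.2734
beam 4: φ=270°, α=165°
  dir = (cos 165°, sin 165°) = (-0.9659, 0.2588); from cell (6,7)
  next x-line at t=0.4245, next y-line at t=0.8887; Δt_x=1.0353, Δt_y=3.8637
    x: enter (5,7) at t=0.4245
    y: enter (5,8) at t=0.8887 ← occupied
  → r_4 = 0.8887

ranges = [7.0088, 2.6814, 1.2734, 0.8887]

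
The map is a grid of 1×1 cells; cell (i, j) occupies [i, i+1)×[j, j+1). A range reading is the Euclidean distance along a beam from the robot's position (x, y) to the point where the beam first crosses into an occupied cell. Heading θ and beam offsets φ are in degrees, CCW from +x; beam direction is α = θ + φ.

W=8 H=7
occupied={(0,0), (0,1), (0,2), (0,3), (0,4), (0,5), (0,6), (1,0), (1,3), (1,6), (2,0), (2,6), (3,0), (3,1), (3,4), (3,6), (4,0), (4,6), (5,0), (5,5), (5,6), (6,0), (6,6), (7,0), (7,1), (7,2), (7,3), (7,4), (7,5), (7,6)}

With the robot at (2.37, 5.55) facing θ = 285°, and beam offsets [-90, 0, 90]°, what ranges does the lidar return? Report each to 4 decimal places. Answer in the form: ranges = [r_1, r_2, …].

beam 1: φ=-90°, α=195°
  direction (-0.9659, -0.2588); cell (2,5); t to first gridline: x 0.3831, y 2.1250 (then +1.0353 / +3.8637)
    (1,5) via x @ 0.3831
    (0,5) via x @ 1.4183  # hit
  → r_1 = 1.4183
beam 2: φ=0°, α=285°
  direction (0.2588, -0.9659); cell (2,5); t to first gridline: x 2.4341, y 0.5694 (then +3.8637 / +1.0353)
    (2,4) via y @ 0.5694
    (2,3) via y @ 1.6047
    (3,3) via x @ 2.4341
    (3,2) via y @ 2.6400
    (3,1) via y @ 3.6752  # hit
  → r_2 = 3.6752
beam 3: φ=90°, α=15°
  direction (0.9659, 0.2588); cell (2,5); t to first gridline: x 0.6522, y 1.7387 (then +1.0353 / +3.8637)
    (3,5) via x @ 0.6522
    (4,5) via x @ 1.6875
    (4,6) via y @ 1.7387  # hit
  → r_3 = 1.7387

ranges = [1.4183, 3.6752, 1.7387]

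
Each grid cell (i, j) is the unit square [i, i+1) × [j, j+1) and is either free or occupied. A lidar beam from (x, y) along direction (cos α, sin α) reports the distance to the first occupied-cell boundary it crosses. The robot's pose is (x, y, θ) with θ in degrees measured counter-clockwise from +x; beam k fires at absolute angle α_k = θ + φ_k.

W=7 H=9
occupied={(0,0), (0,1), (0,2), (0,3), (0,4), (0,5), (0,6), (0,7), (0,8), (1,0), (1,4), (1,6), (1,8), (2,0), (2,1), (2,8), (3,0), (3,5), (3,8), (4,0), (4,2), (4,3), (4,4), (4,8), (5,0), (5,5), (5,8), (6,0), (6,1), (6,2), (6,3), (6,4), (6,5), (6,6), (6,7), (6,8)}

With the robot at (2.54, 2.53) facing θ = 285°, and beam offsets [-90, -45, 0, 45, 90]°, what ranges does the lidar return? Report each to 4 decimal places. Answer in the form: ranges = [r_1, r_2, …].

ranges = [1.5943, 0.6120, 0.5487, 3.0600, 1.5115]

beam 1: φ=-90°, α=195°
  dir = (cos 195°, sin 195°) = (-0.9659, -0.2588); from cell (2,2)
  next x-line at t=0.5590, next y-line at t=2.0478; Δt_x=1.0353, Δt_y=3.8637
    x: enter (1,2) at t=0.5590
    x: enter (0,2) at t=1.5943 ← occupied
  → r_1 = 1.5943
beam 2: φ=-45°, α=240°
  dir = (cos 240°, sin 240°) = (-0.5000, -0.8660); from cell (2,2)
  next x-line at t=1.0800, next y-line at t=0.6120; Δt_x=2.0000, Δt_y=1.1547
    y: enter (2,1) at t=0.6120 ← occupied
  → r_2 = 0.6120
beam 3: φ=0°, α=285°
  dir = (cos 285°, sin 285°) = (0.2588, -0.9659); from cell (2,2)
  next x-line at t=1.7773, next y-line at t=0.5487; Δt_x=3.8637, Δt_y=1.0353
    y: enter (2,1) at t=0.5487 ← occupied
  → r_3 = 0.5487
beam 4: φ=45°, α=330°
  dir = (cos 330°, sin 330°) = (0.8660, -0.5000); from cell (2,2)
  next x-line at t=0.5312, next y-line at t=1.0600; Δt_x=1.1547, Δt_y=2.0000
    x: enter (3,2) at t=0.5312
    y: enter (3,1) at t=1.0600
    x: enter (4,1) at t=1.6859
    x: enter (5,1) at t=2.8406
    y: enter (5,0) at t=3.0600 ← occupied
  → r_4 = 3.0600
beam 5: φ=90°, α=15°
  dir = (cos 15°, sin 15°) = (0.9659, 0.2588); from cell (2,2)
  next x-line at t=0.4762, next y-line at t=1.8159; Δt_x=1.0353, Δt_y=3.8637
    x: enter (3,2) at t=0.4762
    x: enter (4,2) at t=1.5115 ← occupied
  → r_5 = 1.5115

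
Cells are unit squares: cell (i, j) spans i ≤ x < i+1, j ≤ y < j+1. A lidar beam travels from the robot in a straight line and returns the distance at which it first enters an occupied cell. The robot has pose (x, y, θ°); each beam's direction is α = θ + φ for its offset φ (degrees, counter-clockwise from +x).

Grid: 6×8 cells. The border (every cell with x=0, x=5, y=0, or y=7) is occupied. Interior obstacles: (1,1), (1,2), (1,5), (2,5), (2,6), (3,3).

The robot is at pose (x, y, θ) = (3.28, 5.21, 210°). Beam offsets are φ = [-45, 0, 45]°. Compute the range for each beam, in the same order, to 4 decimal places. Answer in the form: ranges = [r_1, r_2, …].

beam 1: φ=-45°, α=165°
  d=(-0.9659,0.2588)  start (3,5)  tX=0.2899 tY=3.0523  stride 1/|dx|=1.0353 1/|dy|=3.8637
    cross x-line → (2,5), t=0.2899 (wall)
  → r_1 = 0.2899
beam 2: φ=0°, α=210°
  d=(-0.8660,-0.5000)  start (3,5)  tX=0.3233 tY=0.4200  stride 1/|dx|=1.1547 1/|dy|=2.0000
    cross x-line → (2,5), t=0.3233 (wall)
  → r_2 = 0.3233
beam 3: φ=45°, α=255°
  d=(-0.2588,-0.9659)  start (3,5)  tX=1.0818 tY=0.2174  stride 1/|dx|=3.8637 1/|dy|=1.0353
    cross y-line → (3,4), t=0.2174
    cross x-line → (2,4), t=1.0818
    cross y-line → (2,3), t=1.2527
    cross y-line → (2,2), t=2.2880
    cross y-line → (2,1), t=3.3232
    cross y-line → (2,0), t=4.3585 (wall)
  → r_3 = 4.3585

ranges = [0.2899, 0.3233, 4.3585]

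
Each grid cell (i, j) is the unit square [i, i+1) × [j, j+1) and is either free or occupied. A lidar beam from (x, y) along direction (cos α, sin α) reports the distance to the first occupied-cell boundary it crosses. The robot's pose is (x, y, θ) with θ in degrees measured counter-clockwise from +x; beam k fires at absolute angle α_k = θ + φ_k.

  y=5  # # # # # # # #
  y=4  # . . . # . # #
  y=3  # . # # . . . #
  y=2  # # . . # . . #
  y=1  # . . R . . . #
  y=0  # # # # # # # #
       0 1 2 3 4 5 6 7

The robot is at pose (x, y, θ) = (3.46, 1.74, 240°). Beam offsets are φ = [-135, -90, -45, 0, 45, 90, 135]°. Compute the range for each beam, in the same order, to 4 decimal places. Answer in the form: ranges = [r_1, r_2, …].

beam 1: φ=-135°, α=105°
  dir = (cos 105°, sin 105°) = (-0.2588, 0.9659); from cell (3,1)
  next x-line at t=1.7773, next y-line at t=0.2692; Δt_x=3.8637, Δt_y=1.0353
    y: enter (3,2) at t=0.2692
    y: enter (3,3) at t=1.3044 ← occupied
  → r_1 = 1.3044
beam 2: φ=-90°, α=150°
  dir = (cos 150°, sin 150°) = (-0.8660, 0.5000); from cell (3,1)
  next x-line at t=0.5312, next y-line at t=0.5200; Δt_x=1.1547, Δt_y=2.0000
    y: enter (3,2) at t=0.5200
    x: enter (2,2) at t=0.5312
    x: enter (1,2) at t=1.6859 ← occupied
  → r_2 = 1.6859
beam 3: φ=-45°, α=195°
  dir = (cos 195°, sin 195°) = (-0.9659, -0.2588); from cell (3,1)
  next x-line at t=0.4762, next y-line at t=2.8591; Δt_x=1.0353, Δt_y=3.8637
    x: enter (2,1) at t=0.4762
    x: enter (1,1) at t=1.5115
    x: enter (0,1) at t=2.5468 ← occupied
  → r_3 = 2.5468
beam 4: φ=0°, α=240°
  dir = (cos 240°, sin 240°) = (-0.5000, -0.8660); from cell (3,1)
  next x-line at t=0.9200, next y-line at t=0.8545; Δt_x=2.0000, Δt_y=1.1547
    y: enter (3,0) at t=0.8545 ← occupied
  → r_4 = 0.8545
beam 5: φ=45°, α=285°
  dir = (cos 285°, sin 285°) = (0.2588, -0.9659); from cell (3,1)
  next x-line at t=2.0864, next y-line at t=0.7661; Δt_x=3.8637, Δt_y=1.0353
    y: enter (3,0) at t=0.7661 ← occupied
  → r_5 = 0.7661
beam 6: φ=90°, α=330°
  dir = (cos 330°, sin 330°) = (0.8660, -0.5000); from cell (3,1)
  next x-line at t=0.6235, next y-line at t=1.4800; Δt_x=1.1547, Δt_y=2.0000
    x: enter (4,1) at t=0.6235
    y: enter (4,0) at t=1.4800 ← occupied
  → r_6 = 1.4800
beam 7: φ=135°, α=15°
  dir = (cos 15°, sin 15°) = (0.9659, 0.2588); from cell (3,1)
  next x-line at t=0.5590, next y-line at t=1.0046; Δt_x=1.0353, Δt_y=3.8637
    x: enter (4,1) at t=0.5590
    y: enter (4,2) at t=1.0046 ← occupied
  → r_7 = 1.0046

ranges = [1.3044, 1.6859, 2.5468, 0.8545, 0.7661, 1.4800, 1.0046]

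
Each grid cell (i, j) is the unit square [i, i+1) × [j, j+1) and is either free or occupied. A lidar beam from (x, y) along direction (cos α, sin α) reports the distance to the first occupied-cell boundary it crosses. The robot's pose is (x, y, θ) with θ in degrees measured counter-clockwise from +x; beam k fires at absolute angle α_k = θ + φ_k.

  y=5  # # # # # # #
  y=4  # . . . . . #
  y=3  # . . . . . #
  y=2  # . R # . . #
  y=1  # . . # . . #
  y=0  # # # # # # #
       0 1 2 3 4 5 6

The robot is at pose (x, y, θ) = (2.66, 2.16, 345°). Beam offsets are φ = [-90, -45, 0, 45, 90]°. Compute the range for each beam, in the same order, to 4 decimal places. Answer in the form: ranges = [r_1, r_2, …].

beam 1: φ=-90°, α=255°
  direction (-0.2588, -0.9659); cell (2,2); t to first gridline: x 2.5500, y 0.1656 (then +3.8637 / +1.0353)
    (2,1) via y @ 0.1656
    (2,0) via y @ 1.2009  # hit
  → r_1 = 1.2009
beam 2: φ=-45°, α=300°
  direction (0.5000, -0.8660); cell (2,2); t to first gridline: x 0.6800, y 0.1848 (then +2.0000 / +1.1547)
    (2,1) via y @ 0.1848
    (3,1) via x @ 0.6800  # hit
  → r_2 = 0.6800
beam 3: φ=0°, α=345°
  direction (0.9659, -0.2588); cell (2,2); t to first gridline: x 0.3520, y 0.6182 (then +1.0353 / +3.8637)
    (3,2) via x @ 0.3520  # hit
  → r_3 = 0.3520
beam 4: φ=45°, α=30°
  direction (0.8660, 0.5000); cell (2,2); t to first gridline: x 0.3926, y 1.6800 (then +1.1547 / +2.0000)
    (3,2) via x @ 0.3926  # hit
  → r_4 = 0.3926
beam 5: φ=90°, α=75°
  direction (0.2588, 0.9659); cell (2,2); t to first gridline: x 1.3137, y 0.8696 (then +3.8637 / +1.0353)
    (2,3) via y @ 0.8696
    (3,3) via x @ 1.3137
    (3,4) via y @ 1.9049
    (3,5) via y @ 2.9402  # hit
  → r_5 = 2.9402

ranges = [1.2009, 0.6800, 0.3520, 0.3926, 2.9402]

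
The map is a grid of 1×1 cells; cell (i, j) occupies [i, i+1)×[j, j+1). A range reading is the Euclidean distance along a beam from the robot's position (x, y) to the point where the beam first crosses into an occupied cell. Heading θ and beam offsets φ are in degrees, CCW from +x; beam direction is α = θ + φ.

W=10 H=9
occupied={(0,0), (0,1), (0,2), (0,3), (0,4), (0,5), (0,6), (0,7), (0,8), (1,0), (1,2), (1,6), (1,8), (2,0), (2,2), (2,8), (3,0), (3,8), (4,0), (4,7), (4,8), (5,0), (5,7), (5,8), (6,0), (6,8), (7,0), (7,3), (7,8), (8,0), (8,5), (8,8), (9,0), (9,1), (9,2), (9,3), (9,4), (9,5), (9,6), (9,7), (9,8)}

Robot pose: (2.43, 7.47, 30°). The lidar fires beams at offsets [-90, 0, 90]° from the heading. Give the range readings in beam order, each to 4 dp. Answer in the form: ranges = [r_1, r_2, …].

ranges = [7.4709, 1.0600, 0.6120]

beam 1: φ=-90°, α=300°
  cosα=0.5000 sinα=-0.8660 | (2,7) | tMaxX 1.1400 tMaxY 0.5427 | tΔX 2.0000 tΔY 1.1547
    t=0.5427 [y] (2,6)
    t=1.1400 [x] (3,6)
    t=1.6974 [y] (3,5)
    t=2.8521 [y] (3,4)
    t=3.1400 [x] (4,4)
    t=4.0068 [y] (4,3)
    t=5.1400 [x] (5,3)
    t=5.1615 [y] (5,2)
    t=6.3162 [y] (5,1)
    t=7.1400 [x] (6,1)
    t=7.4709 [y] (6,0) — stop
  → r_1 = 7.4709
beam 2: φ=0°, α=30°
  cosα=0.8660 sinα=0.5000 | (2,7) | tMaxX 0.6582 tMaxY 1.0600 | tΔX 1.1547 tΔY 2.0000
    t=0.6582 [x] (3,7)
    t=1.0600 [y] (3,8) — stop
  → r_2 = 1.0600
beam 3: φ=90°, α=120°
  cosα=-0.5000 sinα=0.8660 | (2,7) | tMaxX 0.8600 tMaxY 0.6120 | tΔX 2.0000 tΔY 1.1547
    t=0.6120 [y] (2,8) — stop
  → r_3 = 0.6120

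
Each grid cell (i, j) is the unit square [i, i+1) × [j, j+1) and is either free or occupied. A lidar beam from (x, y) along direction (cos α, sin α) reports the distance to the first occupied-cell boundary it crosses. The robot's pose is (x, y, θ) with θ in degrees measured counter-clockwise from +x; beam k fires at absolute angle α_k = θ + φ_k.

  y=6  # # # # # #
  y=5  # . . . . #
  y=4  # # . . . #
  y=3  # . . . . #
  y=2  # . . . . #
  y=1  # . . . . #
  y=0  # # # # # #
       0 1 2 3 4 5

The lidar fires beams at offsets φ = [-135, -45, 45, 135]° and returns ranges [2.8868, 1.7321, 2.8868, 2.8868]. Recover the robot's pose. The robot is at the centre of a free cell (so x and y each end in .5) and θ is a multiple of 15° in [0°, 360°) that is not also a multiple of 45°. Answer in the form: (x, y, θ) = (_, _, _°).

Enumerate (i+0.5, j+0.5, θ) over the 19 free cells and 16 admissible headings. For each, cast all 4 beams and compare to the given ranges.
  (3.5, 4.5, 105°): beam 1 = 1.7321 ≠ 2.8868 ✗
  (2.5, 5.5, 330°): beam 1 = 1.5529 ≠ 2.8868 ✗
  (1.5, 1.5, 240°): beam 1 = 1.9319 ≠ 2.8868 ✗
  (1.5, 1.5, 330°): beam 1 = 0.5176 ≠ 2.8868 ✗
  (2.5, 3.5, 195°): beam 2 = 1.0000 ≠ 1.7321 ✗
  …
  (3.5, 3.5, 75°): r_1=2.8868, r_2=1.7321, r_3=2.8868, r_4=2.8868 — all match ✓
Only this pose fits every beam.

(x, y, θ) = (3.5, 3.5, 75°)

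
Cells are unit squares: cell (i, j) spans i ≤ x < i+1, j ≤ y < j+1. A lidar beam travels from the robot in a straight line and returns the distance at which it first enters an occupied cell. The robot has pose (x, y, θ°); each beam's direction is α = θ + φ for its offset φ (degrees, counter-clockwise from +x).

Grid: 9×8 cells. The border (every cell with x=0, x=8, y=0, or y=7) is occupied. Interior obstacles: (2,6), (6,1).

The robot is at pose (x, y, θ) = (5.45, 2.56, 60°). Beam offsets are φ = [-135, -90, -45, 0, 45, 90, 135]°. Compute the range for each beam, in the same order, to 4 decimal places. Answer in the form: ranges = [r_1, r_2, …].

beam 1: φ=-135°, α=285°
  cosα=0.2588 sinα=-0.9659 | (5,2) | tMaxX 2.1250 tMaxY 0.5798 | tΔX 3.8637 tΔY 1.0353
    t=0.5798 [y] (5,1)
    t=1.6150 [y] (5,0) — stop
  → r_1 = 1.6150
beam 2: φ=-90°, α=330°
  cosα=0.8660 sinα=-0.5000 | (5,2) | tMaxX 0.6351 tMaxY 1.1200 | tΔX 1.1547 tΔY 2.0000
    t=0.6351 [x] (6,2)
    t=1.1200 [y] (6,1) — stop
  → r_2 = 1.1200
beam 3: φ=-45°, α=15°
  cosα=0.9659 sinα=0.2588 | (5,2) | tMaxX 0.5694 tMaxY 1.7000 | tΔX 1.0353 tΔY 3.8637
    t=0.5694 [x] (6,2)
    t=1.6047 [x] (7,2)
    t=1.7000 [y] (7,3)
    t=2.6400 [x] (8,3) — stop
  → r_3 = 2.6400
beam 4: φ=0°, α=60°
  cosα=0.5000 sinα=0.8660 | (5,2) | tMaxX 1.1000 tMaxY 0.5081 | tΔX 2.0000 tΔY 1.1547
    t=0.5081 [y] (5,3)
    t=1.1000 [x] (6,3)
    t=1.6628 [y] (6,4)
    t=2.8175 [y] (6,5)
    t=3.1000 [x] (7,5)
    t=3.9722 [y] (7,6)
    t=5.1000 [x] (8,6) — stop
  → r_4 = 5.1000
beam 5: φ=45°, α=105°
  cosα=-0.2588 sinα=0.9659 | (5,2) | tMaxX 1.7387 tMaxY 0.4555 | tΔX 3.8637 tΔY 1.0353
    t=0.4555 [y] (5,3)
    t=1.4908 [y] (5,4)
    t=1.7387 [x] (4,4)
    t=2.5261 [y] (4,5)
    t=3.5614 [y] (4,6)
    t=4.5966 [y] (4,7) — stop
  → r_5 = 4.5966
beam 6: φ=90°, α=150°
  cosα=-0.8660 sinα=0.5000 | (5,2) | tMaxX 0.5196 tMaxY 0.8800 | tΔX 1.1547 tΔY 2.0000
    t=0.5196 [x] (4,2)
    t=0.8800 [y] (4,3)
    t=1.6743 [x] (3,3)
    t=2.8290 [x] (2,3)
    t=2.8800 [y] (2,4)
    t=3.9837 [x] (1,4)
    t=4.8800 [y] (1,5)
    t=5.1384 [x] (0,5) — stop
  → r_6 = 5.1384
beam 7: φ=135°, α=195°
  cosα=-0.9659 sinα=-0.2588 | (5,2) | tMaxX 0.4659 tMaxY 2.1637 | tΔX 1.0353 tΔY 3.8637
    t=0.4659 [x] (4,2)
    t=1.5012 [x] (3,2)
    t=2.1637 [y] (3,1)
    t=2.5364 [x] (2,1)
    t=3.5717 [x] (1,1)
    t=4.6070 [x] (0,1) — stop
  → r_7 = 4.6070

ranges = [1.6150, 1.1200, 2.6400, 5.1000, 4.5966, 5.1384, 4.6070]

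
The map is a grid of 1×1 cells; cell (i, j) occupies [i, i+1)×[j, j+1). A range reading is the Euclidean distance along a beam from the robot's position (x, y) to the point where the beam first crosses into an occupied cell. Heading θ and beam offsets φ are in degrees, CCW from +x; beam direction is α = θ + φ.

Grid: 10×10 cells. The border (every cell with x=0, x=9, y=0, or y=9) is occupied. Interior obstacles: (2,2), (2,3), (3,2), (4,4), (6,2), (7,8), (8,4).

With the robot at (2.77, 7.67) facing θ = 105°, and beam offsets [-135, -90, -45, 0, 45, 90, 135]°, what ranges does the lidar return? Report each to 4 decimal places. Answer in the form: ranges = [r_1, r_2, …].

beam 1: φ=-135°, α=330°
  d=(0.8660,-0.5000)  start (2,7)  tX=0.2656 tY=1.3400  stride 1/|dx|=1.1547 1/|dy|=2.0000
    cross x-line → (3,7), t=0.2656
    cross y-line → (3,6), t=1.3400
    cross x-line → (4,6), t=1.4203
    cross x-line → (5,6), t=2.5750
    cross y-line → (5,5), t=3.3400
    cross x-line → (6,5), t=3.7297
    cross x-line → (7,5), t=4.8844
    cross y-line → (7,4), t=5.3400
    cross x-line → (8,4), t=6.0391 (wall)
  → r_1 = 6.0391
beam 2: φ=-90°, α=15°
  d=(0.9659,0.2588)  start (2,7)  tX=0.2381 tY=1.2750  stride 1/|dx|=1.0353 1/|dy|=3.8637
    cross x-line → (3,7), t=0.2381
    cross x-line → (4,7), t=1.2734
    cross y-line → (4,8), t=1.2750
    cross x-line → (5,8), t=2.3087
    cross x-line → (6,8), t=3.3439
    cross x-line → (7,8), t=4.3792 (wall)
  → r_2 = 4.3792
beam 3: φ=-45°, α=60°
  d=(0.5000,0.8660)  start (2,7)  tX=0.4600 tY=0.3811  stride 1/|dx|=2.0000 1/|dy|=1.1547
    cross y-line → (2,8), t=0.3811
    cross x-line → (3,8), t=0.4600
    cross y-line → (3,9), t=1.5358 (wall)
  → r_3 = 1.5358
beam 4: φ=0°, α=105°
  d=(-0.2588,0.9659)  start (2,7)  tX=2.9751 tY=0.3416  stride 1/|dx|=3.8637 1/|dy|=1.0353
    cross y-line → (2,8), t=0.3416
    cross y-line → (2,9), t=1.3769 (wall)
  → r_4 = 1.3769
beam 5: φ=45°, α=150°
  d=(-0.8660,0.5000)  start (2,7)  tX=0.8891 tY=0.6600  stride 1/|dx|=1.1547 1/|dy|=2.0000
    cross y-line → (2,8), t=0.6600
    cross x-line → (1,8), t=0.8891
    cross x-line → (0,8), t=2.0438 (wall)
  → r_5 = 2.0438
beam 6: φ=90°, α=195°
  d=(-0.9659,-0.2588)  start (2,7)  tX=0.7972 tY=2.5887  stride 1/|dx|=1.0353 1/|dy|=3.8637
    cross x-line → (1,7), t=0.7972
    cross x-line → (0,7), t=1.8324 (wall)
  → r_6 = 1.8324
beam 7: φ=135°, α=240°
  d=(-0.5000,-0.8660)  start (2,7)  tX=1.5400 tY=0.7736  stride 1/|dx|=2.0000 1/|dy|=1.1547
    cross y-line → (2,6), t=0.7736
    cross x-line → (1,6), t=1.5400
    cross y-line → (1,5), t=1.9283
    cross y-line → (1,4), t=3.0831
    cross x-line → (0,4), t=3.5400 (wall)
  → r_7 = 3.5400

ranges = [6.0391, 4.3792, 1.5358, 1.3769, 2.0438, 1.8324, 3.5400]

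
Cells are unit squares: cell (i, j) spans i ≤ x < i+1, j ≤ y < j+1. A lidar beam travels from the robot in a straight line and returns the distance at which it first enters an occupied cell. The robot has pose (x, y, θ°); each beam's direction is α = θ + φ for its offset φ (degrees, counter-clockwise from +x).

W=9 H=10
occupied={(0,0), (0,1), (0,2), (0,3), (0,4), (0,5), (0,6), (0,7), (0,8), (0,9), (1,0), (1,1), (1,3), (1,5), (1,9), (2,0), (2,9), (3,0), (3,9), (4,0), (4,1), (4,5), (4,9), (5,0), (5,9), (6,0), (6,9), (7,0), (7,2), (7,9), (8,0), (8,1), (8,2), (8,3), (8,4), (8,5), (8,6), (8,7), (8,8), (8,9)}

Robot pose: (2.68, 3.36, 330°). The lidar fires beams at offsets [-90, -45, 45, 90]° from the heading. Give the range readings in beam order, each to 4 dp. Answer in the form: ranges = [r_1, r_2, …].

beam 1: φ=-90°, α=240°
  d=(-0.5000,-0.8660)  start (2,3)  tX=1.3600 tY=0.4157  stride 1/|dx|=2.0000 1/|dy|=1.1547
    cross y-line → (2,2), t=0.4157
    cross x-line → (1,2), t=1.3600
    cross y-line → (1,1), t=1.5704 (wall)
  → r_1 = 1.5704
beam 2: φ=-45°, α=285°
  d=(0.2588,-0.9659)  start (2,3)  tX=1.2364 tY=0.3727  stride 1/|dx|=3.8637 1/|dy|=1.0353
    cross y-line → (2,2), t=0.3727
    cross x-line → (3,2), t=1.2364
    cross y-line → (3,1), t=1.4080
    cross y-line → (3,0), t=2.4433 (wall)
  → r_2 = 2.4433
beam 3: φ=45°, α=15°
  d=(0.9659,0.2588)  start (2,3)  tX=0.3313 tY=2.4728  stride 1/|dx|=1.0353 1/|dy|=3.8637
    cross x-line → (3,3), t=0.3313
    cross x-line → (4,3), t=1.3666
    cross x-line → (5,3), t=2.4018
    cross y-line → (5,4), t=2.4728
    cross x-line → (6,4), t=3.4371
    cross x-line → (7,4), t=4.4724
    cross x-line → (8,4), t=5.5077 (wall)
  → r_3 = 5.5077
beam 4: φ=90°, α=60°
  d=(0.5000,0.8660)  start (2,3)  tX=0.6400 tY=0.7390  stride 1/|dx|=2.0000 1/|dy|=1.1547
    cross x-line → (3,3), t=0.6400
    cross y-line → (3,4), t=0.7390
    cross y-line → (3,5), t=1.8937
    cross x-line → (4,5), t=2.6400 (wall)
  → r_4 = 2.6400

ranges = [1.5704, 2.4433, 5.5077, 2.6400]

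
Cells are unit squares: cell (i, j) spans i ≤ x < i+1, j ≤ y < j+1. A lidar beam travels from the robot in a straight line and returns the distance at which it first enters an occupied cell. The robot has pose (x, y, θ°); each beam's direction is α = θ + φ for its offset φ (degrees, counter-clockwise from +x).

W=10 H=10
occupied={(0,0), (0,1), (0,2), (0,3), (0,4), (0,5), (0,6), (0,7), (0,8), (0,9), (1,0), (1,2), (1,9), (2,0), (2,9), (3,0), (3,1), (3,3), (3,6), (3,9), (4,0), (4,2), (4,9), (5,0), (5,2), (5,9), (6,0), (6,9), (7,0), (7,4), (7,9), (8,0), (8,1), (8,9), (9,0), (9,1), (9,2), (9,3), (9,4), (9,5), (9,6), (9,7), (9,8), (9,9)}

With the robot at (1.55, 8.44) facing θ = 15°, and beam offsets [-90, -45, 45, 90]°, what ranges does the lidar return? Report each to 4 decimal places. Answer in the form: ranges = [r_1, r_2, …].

beam 1: φ=-90°, α=285°
  cosα=0.2588 sinα=-0.9659 | (1,8) | tMaxX 1.7387 tMaxY 0.4555 | tΔX 3.8637 tΔY 1.0353
    t=0.4555 [y] (1,7)
    t=1.4908 [y] (1,6)
    t=1.7387 [x] (2,6)
    t=2.5261 [y] (2,5)
    t=3.5614 [y] (2,4)
    t=4.5966 [y] (2,3)
    t=5.6024 [x] (3,3) — stop
  → r_1 = 5.6024
beam 2: φ=-45°, α=330°
  cosα=0.8660 sinα=-0.5000 | (1,8) | tMaxX 0.5196 tMaxY 0.8800 | tΔX 1.1547 tΔY 2.0000
    t=0.5196 [x] (2,8)
    t=0.8800 [y] (2,7)
    t=1.6743 [x] (3,7)
    t=2.8290 [x] (4,7)
    t=2.8800 [y] (4,6)
    t=3.9837 [x] (5,6)
    t=4.8800 [y] (5,5)
    t=5.1384 [x] (6,5)
    t=6.2931 [x] (7,5)
    t=6.8800 [y] (7,4) — stop
  → r_2 = 6.8800
beam 3: φ=45°, α=60°
  cosα=0.5000 sinα=0.8660 | (1,8) | tMaxX 0.9000 tMaxY 0.6466 | tΔX 2.0000 tΔY 1.1547
    t=0.6466 [y] (1,9) — stop
  → r_3 = 0.6466
beam 4: φ=90°, α=105°
  cosα=-0.2588 sinα=0.9659 | (1,8) | tMaxX 2.1250 tMaxY 0.5798 | tΔX 3.8637 tΔY 1.0353
    t=0.5798 [y] (1,9) — stop
  → r_4 = 0.5798

ranges = [5.6024, 6.8800, 0.6466, 0.5798]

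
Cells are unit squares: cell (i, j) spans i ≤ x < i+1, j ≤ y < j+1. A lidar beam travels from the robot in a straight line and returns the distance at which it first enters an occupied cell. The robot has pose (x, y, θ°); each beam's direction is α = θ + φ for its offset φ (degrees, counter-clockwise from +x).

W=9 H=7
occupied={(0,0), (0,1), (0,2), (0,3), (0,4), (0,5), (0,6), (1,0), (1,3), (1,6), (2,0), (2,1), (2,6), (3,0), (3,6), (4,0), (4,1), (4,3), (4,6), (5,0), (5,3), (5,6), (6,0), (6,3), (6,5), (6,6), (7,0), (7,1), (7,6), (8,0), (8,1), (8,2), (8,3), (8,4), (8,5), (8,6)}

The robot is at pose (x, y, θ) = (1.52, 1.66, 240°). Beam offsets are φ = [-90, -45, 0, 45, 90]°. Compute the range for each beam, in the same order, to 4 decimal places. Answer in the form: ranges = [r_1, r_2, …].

ranges = [0.6004, 0.5383, 0.7621, 0.6833, 0.5543]

beam 1: φ=-90°, α=150°
  d=(-0.8660,0.5000)  start (1,1)  tX=0.6004 tY=0.6800  stride 1/|dx|=1.1547 1/|dy|=2.0000
    cross x-line → (0,1), t=0.6004 (wall)
  → r_1 = 0.6004
beam 2: φ=-45°, α=195°
  d=(-0.9659,-0.2588)  start (1,1)  tX=0.5383 tY=2.5500  stride 1/|dx|=1.0353 1/|dy|=3.8637
    cross x-line → (0,1), t=0.5383 (wall)
  → r_2 = 0.5383
beam 3: φ=0°, α=240°
  d=(-0.5000,-0.8660)  start (1,1)  tX=1.0400 tY=0.7621  stride 1/|dx|=2.0000 1/|dy|=1.1547
    cross y-line → (1,0), t=0.7621 (wall)
  → r_3 = 0.7621
beam 4: φ=45°, α=285°
  d=(0.2588,-0.9659)  start (1,1)  tX=1.8546 tY=0.6833  stride 1/|dx|=3.8637 1/|dy|=1.0353
    cross y-line → (1,0), t=0.6833 (wall)
  → r_4 = 0.6833
beam 5: φ=90°, α=330°
  d=(0.8660,-0.5000)  start (1,1)  tX=0.5543 tY=1.3200  stride 1/|dx|=1.1547 1/|dy|=2.0000
    cross x-line → (2,1), t=0.5543 (wall)
  → r_5 = 0.5543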